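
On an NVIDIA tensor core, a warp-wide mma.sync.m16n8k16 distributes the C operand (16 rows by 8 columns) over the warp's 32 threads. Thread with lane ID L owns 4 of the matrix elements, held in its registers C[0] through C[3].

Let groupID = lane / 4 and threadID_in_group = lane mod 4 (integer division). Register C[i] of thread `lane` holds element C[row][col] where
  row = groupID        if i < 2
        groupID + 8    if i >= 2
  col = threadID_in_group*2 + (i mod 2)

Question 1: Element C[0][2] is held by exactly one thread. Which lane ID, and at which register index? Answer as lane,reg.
r: 0->gid=0,r8=0  c: 2->tid=1,i&1=0
L=0*4+1=1  i=0*2+0=0

1,0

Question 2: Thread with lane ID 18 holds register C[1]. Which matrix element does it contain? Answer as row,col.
18: gr=4,th=2
[1] (4+0,2*2+1) = (4,5)

4,5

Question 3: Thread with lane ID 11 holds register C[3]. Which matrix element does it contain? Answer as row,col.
10,7

lane 11->11/4=2, 11 mod 4=3
i=3  r:2+8->10  c:2·3+1->7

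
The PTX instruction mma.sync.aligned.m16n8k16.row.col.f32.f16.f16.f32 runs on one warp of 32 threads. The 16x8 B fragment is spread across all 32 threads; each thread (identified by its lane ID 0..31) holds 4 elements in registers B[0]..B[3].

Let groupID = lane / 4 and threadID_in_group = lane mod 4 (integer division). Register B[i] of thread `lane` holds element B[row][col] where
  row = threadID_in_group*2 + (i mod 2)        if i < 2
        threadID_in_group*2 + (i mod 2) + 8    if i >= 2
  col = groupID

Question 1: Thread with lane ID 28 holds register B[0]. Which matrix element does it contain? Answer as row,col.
28: G=7,T=0
[0] (0*2+0+0,7) = (0,7)

0,7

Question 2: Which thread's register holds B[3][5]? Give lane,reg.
c: 5->gid=5  r: 3->r8=0,tid=1,i&1=1
L=5*4+1=21  i=0*2+1=1

21,1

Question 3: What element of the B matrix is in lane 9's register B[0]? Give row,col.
2,2

lane 9: gid=2 (9/4), tid=1 (9%4)
i=0: r=1*2+0+0=2, c=gid=2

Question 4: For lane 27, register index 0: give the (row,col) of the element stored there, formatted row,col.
6,6

27: grp=6,tig=3
[0] (3*2+0+0,6) = (6,6)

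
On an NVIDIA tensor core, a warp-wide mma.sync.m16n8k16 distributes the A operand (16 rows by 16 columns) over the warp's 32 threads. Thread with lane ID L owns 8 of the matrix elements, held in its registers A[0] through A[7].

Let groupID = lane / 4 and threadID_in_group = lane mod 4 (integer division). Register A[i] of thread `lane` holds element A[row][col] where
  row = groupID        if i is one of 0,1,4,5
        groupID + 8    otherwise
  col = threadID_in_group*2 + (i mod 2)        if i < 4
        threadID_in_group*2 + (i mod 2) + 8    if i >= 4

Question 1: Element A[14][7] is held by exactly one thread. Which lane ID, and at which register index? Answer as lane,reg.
27,3

r=14→G=6,rhi=1  c=7→chi=0,T=3,p=1
L=6*4+3=27  i=0*4+1*2+1=3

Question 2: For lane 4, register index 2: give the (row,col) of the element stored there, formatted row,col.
9,0

4: G=1,T=0
[2] (1+8,0*2+0+0) = (9,0)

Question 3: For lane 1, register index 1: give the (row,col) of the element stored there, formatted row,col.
0,3

lane 1=>1/4=0, 1 mod 4=1
i=1  r:0+0=>0  c:2·1+1+0=>3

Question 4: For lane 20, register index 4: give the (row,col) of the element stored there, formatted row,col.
L=20⇒gr=20>>2=5, th=20&3=0
[4]⇒row 5+0=5  col 0·2+0+8=8

5,8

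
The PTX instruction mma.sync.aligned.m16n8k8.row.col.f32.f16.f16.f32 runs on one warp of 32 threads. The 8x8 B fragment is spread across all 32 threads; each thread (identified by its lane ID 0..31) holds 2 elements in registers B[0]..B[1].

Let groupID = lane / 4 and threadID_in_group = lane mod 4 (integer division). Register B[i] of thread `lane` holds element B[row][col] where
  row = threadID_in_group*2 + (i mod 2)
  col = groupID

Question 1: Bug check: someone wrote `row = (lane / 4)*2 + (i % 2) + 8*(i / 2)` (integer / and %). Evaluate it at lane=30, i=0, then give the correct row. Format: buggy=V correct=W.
`(lane / 4)*2 + (i % 2) + 8*(i / 2)`[30,0]→14
L=30→G=30>>2=7, T=30&3=2
[0]→row 2·2+0=4  col G=7
row: 14 vs 4

buggy=14 correct=4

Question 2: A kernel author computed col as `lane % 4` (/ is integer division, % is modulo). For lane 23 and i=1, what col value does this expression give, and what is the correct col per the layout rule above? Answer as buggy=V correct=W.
buggy=3 correct=5

`lane % 4`[23,1]⇒3
lane 23⇒23/4=5, 23 mod 4=3
i=1  r:2·3+1⇒7  c:5
col: 3 vs 5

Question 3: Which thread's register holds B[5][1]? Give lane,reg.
6,1

c: 1->gid=1  r: 5->tid=2,i&1=1
L=1*4+2=6  i=1=1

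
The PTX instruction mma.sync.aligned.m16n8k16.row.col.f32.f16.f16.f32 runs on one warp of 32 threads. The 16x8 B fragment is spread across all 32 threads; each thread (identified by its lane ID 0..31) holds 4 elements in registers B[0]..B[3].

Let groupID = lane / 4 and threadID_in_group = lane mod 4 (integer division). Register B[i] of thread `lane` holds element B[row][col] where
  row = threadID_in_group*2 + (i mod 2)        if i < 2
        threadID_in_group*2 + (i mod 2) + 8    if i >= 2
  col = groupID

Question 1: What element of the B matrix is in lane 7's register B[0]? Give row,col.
7: G=1,T=3
[0] (3*2+0+0,1) = (6,1)

6,1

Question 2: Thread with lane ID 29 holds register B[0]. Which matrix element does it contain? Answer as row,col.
2,7

29: G=7,T=1
[0] (1*2+0+0,7) = (2,7)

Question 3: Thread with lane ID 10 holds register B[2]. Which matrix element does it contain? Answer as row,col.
lane 10: G=2 (10/4), T=2 (10%4)
i=2: r=2*2+0+8=12, c=G=2

12,2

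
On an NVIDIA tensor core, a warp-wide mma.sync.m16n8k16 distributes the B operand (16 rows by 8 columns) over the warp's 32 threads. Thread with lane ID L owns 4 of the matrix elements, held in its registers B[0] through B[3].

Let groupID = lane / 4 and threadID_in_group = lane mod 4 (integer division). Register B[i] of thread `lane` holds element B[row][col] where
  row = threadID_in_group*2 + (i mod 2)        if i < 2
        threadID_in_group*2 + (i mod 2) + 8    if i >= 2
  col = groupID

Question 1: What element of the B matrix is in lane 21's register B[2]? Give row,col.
lane 21→21/4=5, 21 mod 4=1
i=2  r:2·1+0+8→10  c:5

10,5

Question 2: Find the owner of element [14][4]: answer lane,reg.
19,2

c=4⇒gr=4  r=14⇒Rb=1,th=3,odd=0
L=4*4+3=19  i=1*2+0=2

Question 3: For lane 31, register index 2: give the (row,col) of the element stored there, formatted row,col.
lane 31->31/4=7, 31 mod 4=3
i=2  r:2·3+0+8->14  c:7

14,7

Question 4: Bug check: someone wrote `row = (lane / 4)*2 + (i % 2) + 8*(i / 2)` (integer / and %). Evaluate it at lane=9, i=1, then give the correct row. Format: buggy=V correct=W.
`(lane / 4)*2 + (i % 2) + 8*(i / 2)`[9,1]⇒5
lane 9⇒9/4=2, 9 mod 4=1
i=1  r:2·1+1+0⇒3  c:2
row: 5 vs 3

buggy=5 correct=3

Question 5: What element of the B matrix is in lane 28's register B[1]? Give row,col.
lane 28→28/4=7, 28 mod 4=0
i=1  r:2·0+1+0→1  c:7

1,7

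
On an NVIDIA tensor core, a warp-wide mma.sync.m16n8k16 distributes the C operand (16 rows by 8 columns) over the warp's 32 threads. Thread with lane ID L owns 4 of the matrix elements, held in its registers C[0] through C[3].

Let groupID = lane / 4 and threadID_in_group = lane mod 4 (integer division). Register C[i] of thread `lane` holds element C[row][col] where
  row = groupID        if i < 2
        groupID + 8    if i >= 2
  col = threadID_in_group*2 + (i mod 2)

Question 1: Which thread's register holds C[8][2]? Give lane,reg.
r=8→G=0,rhi=1  c=2→T=1,p=0
L=0*4+1=1  i=1*2+0=2

1,2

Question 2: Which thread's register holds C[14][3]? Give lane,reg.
r=14→G=6,rhi=1  c=3→T=1,p=1
L=6*4+1=25  i=1*2+1=3

25,3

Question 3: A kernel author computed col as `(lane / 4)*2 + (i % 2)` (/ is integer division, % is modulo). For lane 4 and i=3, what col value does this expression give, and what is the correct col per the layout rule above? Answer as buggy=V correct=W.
buggy=3 correct=1

`(lane / 4)*2 + (i % 2)`[4,3]⇒3
lane 4⇒4/4=1, 4 mod 4=0
i=3  r:1+8⇒9  c:2·0+1⇒1
col: 3 vs 1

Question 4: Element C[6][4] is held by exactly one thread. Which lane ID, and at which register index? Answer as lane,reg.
r=6→G=6,rhi=0  c=4→T=2,p=0
L=6*4+2=26  i=0*2+0=0

26,0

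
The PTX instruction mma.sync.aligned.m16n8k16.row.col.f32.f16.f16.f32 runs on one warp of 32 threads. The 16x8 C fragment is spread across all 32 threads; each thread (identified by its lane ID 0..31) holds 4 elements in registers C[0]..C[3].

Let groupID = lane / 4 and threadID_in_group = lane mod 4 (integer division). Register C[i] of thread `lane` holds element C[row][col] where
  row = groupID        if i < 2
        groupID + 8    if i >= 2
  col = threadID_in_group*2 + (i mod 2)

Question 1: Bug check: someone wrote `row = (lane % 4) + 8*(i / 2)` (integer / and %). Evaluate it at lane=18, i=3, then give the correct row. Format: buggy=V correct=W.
`(lane % 4) + 8*(i / 2)`[18,3]=>10
18: grp=4,tig=2
[3] (4+8,2*2+1) = (12,5)
row: 10 vs 12

buggy=10 correct=12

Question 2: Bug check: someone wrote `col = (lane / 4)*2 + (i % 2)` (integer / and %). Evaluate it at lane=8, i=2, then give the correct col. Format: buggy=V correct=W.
buggy=4 correct=0

`(lane / 4)*2 + (i % 2)`[8,2]⇒4
L=8⇒gr=8>>2=2, th=8&3=0
[2]⇒row 2+8=10  col 0·2+0=0
col: 4 vs 0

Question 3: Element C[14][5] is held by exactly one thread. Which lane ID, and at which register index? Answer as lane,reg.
r:14=>grp=6,rB=1  c:5=>tig=2,lo=1
L=6*4+2=26  i=1*2+1=3

26,3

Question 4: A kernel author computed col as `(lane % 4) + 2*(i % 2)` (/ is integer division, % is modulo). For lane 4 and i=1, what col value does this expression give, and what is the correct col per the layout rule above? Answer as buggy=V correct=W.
buggy=2 correct=1

`(lane % 4) + 2*(i % 2)`[4,1]=>2
lane 4=>4/4=1, 4 mod 4=0
i=1  r:1+0=>1  c:2·0+1=>1
col: 2 vs 1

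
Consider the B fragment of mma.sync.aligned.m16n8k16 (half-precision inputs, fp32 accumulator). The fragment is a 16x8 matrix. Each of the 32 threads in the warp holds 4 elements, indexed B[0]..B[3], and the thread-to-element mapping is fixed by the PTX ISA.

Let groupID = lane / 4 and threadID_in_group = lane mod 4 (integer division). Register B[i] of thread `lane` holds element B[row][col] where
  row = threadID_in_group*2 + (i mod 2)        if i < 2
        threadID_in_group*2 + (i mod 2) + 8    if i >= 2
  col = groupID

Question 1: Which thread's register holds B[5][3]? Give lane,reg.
14,1

c: 3->gid=3  r: 5->r8=0,tid=2,i&1=1
L=3*4+2=14  i=0*2+1=1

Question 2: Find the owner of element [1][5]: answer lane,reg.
20,1

c:5=>grp=5  r:1=>rB=0,tig=0,lo=1
L=5*4+0=20  i=0*2+1=1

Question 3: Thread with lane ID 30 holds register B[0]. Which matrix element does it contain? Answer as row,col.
L=30->g=30>>2=7, t=30&3=2
[0]->row 2·2+0+0=4  col g=7

4,7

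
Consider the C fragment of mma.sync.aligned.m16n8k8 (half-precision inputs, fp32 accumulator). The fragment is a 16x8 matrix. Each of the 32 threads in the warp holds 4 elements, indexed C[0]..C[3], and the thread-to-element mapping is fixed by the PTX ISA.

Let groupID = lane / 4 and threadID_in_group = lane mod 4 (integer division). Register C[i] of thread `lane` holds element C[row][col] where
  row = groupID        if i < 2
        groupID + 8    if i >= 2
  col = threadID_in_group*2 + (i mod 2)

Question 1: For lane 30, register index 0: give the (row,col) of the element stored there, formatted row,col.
L=30->gid=30>>2=7, tid=30&3=2
[0]->row 7+0=7  col 2·2+0=4

7,4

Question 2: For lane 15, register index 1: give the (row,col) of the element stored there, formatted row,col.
3,7

lane 15: G=3 (15/4), T=3 (15%4)
i=1: r=3+0=3, c=3*2+1=7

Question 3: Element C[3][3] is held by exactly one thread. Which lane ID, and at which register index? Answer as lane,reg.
13,1

r: 3->gid=3,r8=0  c: 3->tid=1,i&1=1
L=3*4+1=13  i=0*2+1=1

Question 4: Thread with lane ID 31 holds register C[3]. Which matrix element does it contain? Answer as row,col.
15,7

lane 31⇒31/4=7, 31 mod 4=3
i=3  r:7+8⇒15  c:2·3+1⇒7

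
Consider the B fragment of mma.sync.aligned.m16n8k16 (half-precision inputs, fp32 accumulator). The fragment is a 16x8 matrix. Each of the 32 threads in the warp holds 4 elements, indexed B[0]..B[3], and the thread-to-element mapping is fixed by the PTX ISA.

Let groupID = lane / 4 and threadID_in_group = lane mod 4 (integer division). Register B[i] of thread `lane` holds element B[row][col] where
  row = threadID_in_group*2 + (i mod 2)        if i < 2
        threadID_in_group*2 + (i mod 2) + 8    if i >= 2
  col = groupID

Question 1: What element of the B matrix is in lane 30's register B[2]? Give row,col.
30: g=7,t=2
[2] (2*2+0+8,7) = (12,7)

12,7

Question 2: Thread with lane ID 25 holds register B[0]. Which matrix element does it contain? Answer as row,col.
2,6

lane 25⇒25/4=6, 25 mod 4=1
i=0  r:2·1+0+0⇒2  c:6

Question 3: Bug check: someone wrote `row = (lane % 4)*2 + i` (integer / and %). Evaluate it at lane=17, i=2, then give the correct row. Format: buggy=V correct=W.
`(lane % 4)*2 + i`[17,2]=>4
17: grp=4,tig=1
[2] (1*2+0+8,4) = (10,4)
row: 4 vs 10

buggy=4 correct=10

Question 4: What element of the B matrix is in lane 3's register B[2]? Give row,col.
L=3->gid=3>>2=0, tid=3&3=3
[2]->row 3·2+0+8=14  col gid=0

14,0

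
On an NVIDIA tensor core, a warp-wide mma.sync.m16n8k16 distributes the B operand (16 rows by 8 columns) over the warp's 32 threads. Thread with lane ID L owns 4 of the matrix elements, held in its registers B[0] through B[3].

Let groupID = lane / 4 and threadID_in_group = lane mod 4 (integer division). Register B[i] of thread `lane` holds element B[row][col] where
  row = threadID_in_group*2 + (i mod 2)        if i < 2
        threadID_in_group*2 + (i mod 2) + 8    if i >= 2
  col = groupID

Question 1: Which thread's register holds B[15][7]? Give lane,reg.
31,3

c: 7->gid=7  r: 15->r8=1,tid=3,i&1=1
L=7*4+3=31  i=1*2+1=3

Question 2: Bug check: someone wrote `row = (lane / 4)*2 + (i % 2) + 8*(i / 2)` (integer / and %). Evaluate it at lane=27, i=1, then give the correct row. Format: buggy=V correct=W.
buggy=13 correct=7

`(lane / 4)*2 + (i % 2) + 8*(i / 2)`[27,1]->13
lane 27->27/4=6, 27 mod 4=3
i=1  r:2·3+1+0->7  c:6
row: 13 vs 7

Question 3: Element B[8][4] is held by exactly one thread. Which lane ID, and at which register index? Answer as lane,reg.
16,2

c=4⇒gr=4  r=8⇒Rb=1,th=0,odd=0
L=4*4+0=16  i=1*2+0=2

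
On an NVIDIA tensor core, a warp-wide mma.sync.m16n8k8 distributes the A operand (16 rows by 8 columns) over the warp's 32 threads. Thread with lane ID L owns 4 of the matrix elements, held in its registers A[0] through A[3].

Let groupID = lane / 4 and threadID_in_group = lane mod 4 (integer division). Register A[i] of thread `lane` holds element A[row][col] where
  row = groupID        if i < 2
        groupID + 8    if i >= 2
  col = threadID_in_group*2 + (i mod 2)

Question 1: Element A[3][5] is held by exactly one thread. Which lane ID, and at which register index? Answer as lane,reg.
14,1

r:3=>grp=3,rB=0  c:5=>tig=2,lo=1
L=3*4+2=14  i=0*2+1=1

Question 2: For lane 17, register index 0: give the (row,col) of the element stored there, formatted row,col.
lane 17: gr=4 (17/4), th=1 (17%4)
i=0: r=4+0=4, c=1*2+0=2

4,2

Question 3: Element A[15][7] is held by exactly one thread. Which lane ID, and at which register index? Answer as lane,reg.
r=15⇒gr=7,Rb=1  c=7⇒th=3,odd=1
L=7*4+3=31  i=1*2+1=3

31,3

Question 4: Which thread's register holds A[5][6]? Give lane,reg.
23,0

r:5=>grp=5,rB=0  c:6=>tig=3,lo=0
L=5*4+3=23  i=0*2+0=0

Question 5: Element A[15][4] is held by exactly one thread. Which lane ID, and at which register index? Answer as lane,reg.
r:15=>grp=7,rB=1  c:4=>tig=2,lo=0
L=7*4+2=30  i=1*2+0=2

30,2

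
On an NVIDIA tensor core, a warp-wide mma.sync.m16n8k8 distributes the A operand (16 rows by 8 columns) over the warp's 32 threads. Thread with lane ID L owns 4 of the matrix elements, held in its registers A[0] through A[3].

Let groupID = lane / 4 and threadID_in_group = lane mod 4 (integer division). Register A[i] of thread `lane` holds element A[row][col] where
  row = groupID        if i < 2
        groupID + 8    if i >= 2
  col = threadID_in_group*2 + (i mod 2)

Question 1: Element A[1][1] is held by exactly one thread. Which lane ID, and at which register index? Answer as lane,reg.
r:1=>grp=1,rB=0  c:1=>tig=0,lo=1
L=1*4+0=4  i=0*2+1=1

4,1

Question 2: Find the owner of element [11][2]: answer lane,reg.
r:11=>grp=3,rB=1  c:2=>tig=1,lo=0
L=3*4+1=13  i=1*2+0=2

13,2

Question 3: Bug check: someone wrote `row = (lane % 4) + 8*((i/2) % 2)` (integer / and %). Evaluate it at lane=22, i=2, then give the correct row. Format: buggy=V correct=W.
`(lane % 4) + 8*((i/2) % 2)`[22,2]->10
lane 22->22/4=5, 22 mod 4=2
i=2  r:5+8->13  c:2·2+0->4
row: 10 vs 13

buggy=10 correct=13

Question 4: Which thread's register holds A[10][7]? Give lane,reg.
r=10->g=2,rb=1  c=7->t=3,b0=1
L=2*4+3=11  i=1*2+1=3

11,3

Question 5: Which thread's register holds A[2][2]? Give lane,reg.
r=2⇒gr=2,Rb=0  c=2⇒th=1,odd=0
L=2*4+1=9  i=0*2+0=0

9,0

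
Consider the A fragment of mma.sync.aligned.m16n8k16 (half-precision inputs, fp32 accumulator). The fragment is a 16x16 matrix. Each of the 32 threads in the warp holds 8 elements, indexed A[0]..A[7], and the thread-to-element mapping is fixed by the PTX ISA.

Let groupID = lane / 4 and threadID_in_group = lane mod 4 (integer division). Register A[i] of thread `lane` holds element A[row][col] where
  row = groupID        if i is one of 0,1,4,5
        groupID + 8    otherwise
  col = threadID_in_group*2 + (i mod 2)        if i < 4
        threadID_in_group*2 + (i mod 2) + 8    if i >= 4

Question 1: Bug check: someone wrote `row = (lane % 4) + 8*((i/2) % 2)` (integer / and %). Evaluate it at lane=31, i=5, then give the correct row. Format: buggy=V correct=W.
buggy=3 correct=7

`(lane % 4) + 8*((i/2) % 2)`[31,5]⇒3
L=31⇒gr=31>>2=7, th=31&3=3
[5]⇒row 7+0=7  col 3·2+1+8=15
row: 3 vs 7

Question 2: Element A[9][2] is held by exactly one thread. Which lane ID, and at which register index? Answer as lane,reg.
r=9→G=1,rhi=1  c=2→chi=0,T=1,p=0
L=1*4+1=5  i=0*4+1*2+0=2

5,2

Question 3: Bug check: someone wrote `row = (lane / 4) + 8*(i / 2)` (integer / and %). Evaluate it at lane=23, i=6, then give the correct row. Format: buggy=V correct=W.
`(lane / 4) + 8*(i / 2)`[23,6]⇒29
L=23⇒gr=23>>2=5, th=23&3=3
[6]⇒row 5+8=13  col 3·2+0+8=14
row: 29 vs 13

buggy=29 correct=13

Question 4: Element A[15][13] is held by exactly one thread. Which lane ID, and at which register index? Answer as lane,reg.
30,7

r: 15->gid=7,r8=1  c: 13->c8=1,tid=2,i&1=1
L=7*4+2=30  i=1*4+1*2+1=7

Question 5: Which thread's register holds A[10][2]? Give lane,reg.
9,2

r=10⇒gr=2,Rb=1  c=2⇒Cb=0,th=1,odd=0
L=2*4+1=9  i=0*4+1*2+0=2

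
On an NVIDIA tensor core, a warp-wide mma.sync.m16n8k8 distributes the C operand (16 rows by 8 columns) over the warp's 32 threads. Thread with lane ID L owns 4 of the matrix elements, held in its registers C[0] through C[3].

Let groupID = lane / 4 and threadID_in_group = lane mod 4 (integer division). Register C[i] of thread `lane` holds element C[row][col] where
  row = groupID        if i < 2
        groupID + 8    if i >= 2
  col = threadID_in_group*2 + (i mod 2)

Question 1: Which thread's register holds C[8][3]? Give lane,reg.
r: 8->gid=0,r8=1  c: 3->tid=1,i&1=1
L=0*4+1=1  i=1*2+1=3

1,3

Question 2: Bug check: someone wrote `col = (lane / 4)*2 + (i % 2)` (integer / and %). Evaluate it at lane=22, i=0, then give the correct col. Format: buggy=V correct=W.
`(lane / 4)*2 + (i % 2)`[22,0]->10
lane 22: g=5 (22/4), t=2 (22%4)
i=0: r=5+0=5, c=2*2+0=4
col: 10 vs 4

buggy=10 correct=4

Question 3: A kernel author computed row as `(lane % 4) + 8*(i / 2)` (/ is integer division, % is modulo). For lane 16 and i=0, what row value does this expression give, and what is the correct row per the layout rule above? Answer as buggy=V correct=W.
buggy=0 correct=4

`(lane % 4) + 8*(i / 2)`[16,0]→0
L=16→G=16>>2=4, T=16&3=0
[0]→row 4+0=4  col 0·2+0=0
row: 0 vs 4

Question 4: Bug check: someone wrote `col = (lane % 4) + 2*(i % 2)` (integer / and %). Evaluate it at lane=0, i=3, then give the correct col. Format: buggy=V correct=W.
`(lane % 4) + 2*(i % 2)`[0,3]->2
lane 0->0/4=0, 0 mod 4=0
i=3  r:0+8->8  c:2·0+1->1
col: 2 vs 1

buggy=2 correct=1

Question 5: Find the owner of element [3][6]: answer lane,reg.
15,0

r: 3->gid=3,r8=0  c: 6->tid=3,i&1=0
L=3*4+3=15  i=0*2+0=0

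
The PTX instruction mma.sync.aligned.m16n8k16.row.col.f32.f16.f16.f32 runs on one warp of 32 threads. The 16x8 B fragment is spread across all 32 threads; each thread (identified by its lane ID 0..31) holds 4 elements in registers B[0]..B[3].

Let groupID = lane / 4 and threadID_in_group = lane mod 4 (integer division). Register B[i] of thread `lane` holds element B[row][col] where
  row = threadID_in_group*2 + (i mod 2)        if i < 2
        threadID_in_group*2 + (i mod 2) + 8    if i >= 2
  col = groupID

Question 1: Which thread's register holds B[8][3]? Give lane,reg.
c: 3->gid=3  r: 8->r8=1,tid=0,i&1=0
L=3*4+0=12  i=1*2+0=2

12,2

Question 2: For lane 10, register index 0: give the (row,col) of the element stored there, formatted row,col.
4,2

L=10=>grp=10>>2=2, tig=10&3=2
[0]=>row 2·2+0+0=4  col grp=2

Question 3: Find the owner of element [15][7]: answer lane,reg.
c=7⇒gr=7  r=15⇒Rb=1,th=3,odd=1
L=7*4+3=31  i=1*2+1=3

31,3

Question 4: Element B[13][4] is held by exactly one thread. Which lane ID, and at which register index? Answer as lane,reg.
c=4->g=4  r=13->rb=1,t=2,b0=1
L=4*4+2=18  i=1*2+1=3

18,3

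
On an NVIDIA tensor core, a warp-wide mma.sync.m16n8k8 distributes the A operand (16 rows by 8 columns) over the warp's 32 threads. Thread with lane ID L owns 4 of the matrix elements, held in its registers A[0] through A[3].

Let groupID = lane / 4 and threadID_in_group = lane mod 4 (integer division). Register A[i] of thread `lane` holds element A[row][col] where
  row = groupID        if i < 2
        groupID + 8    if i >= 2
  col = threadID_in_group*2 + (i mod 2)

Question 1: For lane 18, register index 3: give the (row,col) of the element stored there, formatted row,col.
12,5

18: g=4,t=2
[3] (4+8,2*2+1) = (12,5)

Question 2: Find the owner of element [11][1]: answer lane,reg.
r=11→G=3,rhi=1  c=1→T=0,p=1
L=3*4+0=12  i=1*2+1=3

12,3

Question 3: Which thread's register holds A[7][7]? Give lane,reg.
31,1

r: 7->gid=7,r8=0  c: 7->tid=3,i&1=1
L=7*4+3=31  i=0*2+1=1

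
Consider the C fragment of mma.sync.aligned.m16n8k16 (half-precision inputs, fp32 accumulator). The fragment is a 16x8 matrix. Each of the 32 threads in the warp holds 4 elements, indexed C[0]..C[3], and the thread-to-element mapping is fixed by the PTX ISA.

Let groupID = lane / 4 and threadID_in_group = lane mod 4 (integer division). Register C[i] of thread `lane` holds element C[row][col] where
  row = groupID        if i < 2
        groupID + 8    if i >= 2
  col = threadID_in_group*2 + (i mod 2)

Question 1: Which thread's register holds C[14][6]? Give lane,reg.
27,2

r:14=>grp=6,rB=1  c:6=>tig=3,lo=0
L=6*4+3=27  i=1*2+0=2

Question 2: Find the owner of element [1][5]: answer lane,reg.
6,1

r:1=>grp=1,rB=0  c:5=>tig=2,lo=1
L=1*4+2=6  i=0*2+1=1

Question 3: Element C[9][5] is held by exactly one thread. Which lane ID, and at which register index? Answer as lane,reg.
r:9=>grp=1,rB=1  c:5=>tig=2,lo=1
L=1*4+2=6  i=1*2+1=3

6,3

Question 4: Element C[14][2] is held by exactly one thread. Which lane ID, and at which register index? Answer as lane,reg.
25,2

r=14⇒gr=6,Rb=1  c=2⇒th=1,odd=0
L=6*4+1=25  i=1*2+0=2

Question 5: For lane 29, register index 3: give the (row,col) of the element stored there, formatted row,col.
15,3

29: grp=7,tig=1
[3] (7+8,1*2+1) = (15,3)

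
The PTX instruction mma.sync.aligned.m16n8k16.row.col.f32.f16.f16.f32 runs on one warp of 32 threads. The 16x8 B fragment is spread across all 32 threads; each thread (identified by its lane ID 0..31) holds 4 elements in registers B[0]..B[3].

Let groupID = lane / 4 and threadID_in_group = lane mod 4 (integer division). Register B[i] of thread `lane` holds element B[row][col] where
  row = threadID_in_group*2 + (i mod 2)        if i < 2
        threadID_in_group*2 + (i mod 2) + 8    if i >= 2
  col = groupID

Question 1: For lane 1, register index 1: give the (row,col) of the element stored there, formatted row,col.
lane 1→1/4=0, 1 mod 4=1
i=1  r:2·1+1+0→3  c:0

3,0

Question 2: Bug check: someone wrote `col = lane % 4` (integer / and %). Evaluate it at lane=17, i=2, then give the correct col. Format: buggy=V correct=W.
`lane % 4`[17,2]->1
lane 17: gid=4 (17/4), tid=1 (17%4)
i=2: r=1*2+0+8=10, c=gid=4
col: 1 vs 4

buggy=1 correct=4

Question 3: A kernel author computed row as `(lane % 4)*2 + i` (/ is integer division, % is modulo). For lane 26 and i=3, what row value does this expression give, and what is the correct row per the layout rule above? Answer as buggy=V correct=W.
`(lane % 4)*2 + i`[26,3]->7
26: gid=6,tid=2
[3] (2*2+1+8,6) = (13,6)
row: 7 vs 13

buggy=7 correct=13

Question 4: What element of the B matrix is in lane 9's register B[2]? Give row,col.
lane 9: gr=2 (9/4), th=1 (9%4)
i=2: r=1*2+0+8=10, c=gr=2

10,2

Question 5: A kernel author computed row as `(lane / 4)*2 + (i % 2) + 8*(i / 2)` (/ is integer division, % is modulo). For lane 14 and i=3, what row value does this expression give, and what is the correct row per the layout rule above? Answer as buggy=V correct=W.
buggy=15 correct=13

`(lane / 4)*2 + (i % 2) + 8*(i / 2)`[14,3]=>15
14: grp=3,tig=2
[3] (2*2+1+8,3) = (13,3)
row: 15 vs 13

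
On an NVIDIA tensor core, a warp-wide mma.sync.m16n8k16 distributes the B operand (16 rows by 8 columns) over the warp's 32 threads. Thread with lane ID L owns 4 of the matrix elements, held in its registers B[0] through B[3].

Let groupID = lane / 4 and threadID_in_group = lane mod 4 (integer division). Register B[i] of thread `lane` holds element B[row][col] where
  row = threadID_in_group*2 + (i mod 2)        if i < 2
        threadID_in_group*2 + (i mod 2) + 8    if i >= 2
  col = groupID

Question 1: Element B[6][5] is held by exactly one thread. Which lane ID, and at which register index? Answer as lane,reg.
c=5→G=5  r=6→rhi=0,T=3,p=0
L=5*4+3=23  i=0*2+0=0

23,0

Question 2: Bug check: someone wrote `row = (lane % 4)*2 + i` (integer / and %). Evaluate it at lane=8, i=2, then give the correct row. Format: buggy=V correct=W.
`(lane % 4)*2 + i`[8,2]=>2
lane 8=>8/4=2, 8 mod 4=0
i=2  r:2·0+0+8=>8  c:2
row: 2 vs 8

buggy=2 correct=8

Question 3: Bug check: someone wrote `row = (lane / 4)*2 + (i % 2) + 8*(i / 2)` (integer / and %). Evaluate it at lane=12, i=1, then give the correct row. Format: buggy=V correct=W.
`(lane / 4)*2 + (i % 2) + 8*(i / 2)`[12,1]=>7
12: grp=3,tig=0
[1] (0*2+1+0,3) = (1,3)
row: 7 vs 1

buggy=7 correct=1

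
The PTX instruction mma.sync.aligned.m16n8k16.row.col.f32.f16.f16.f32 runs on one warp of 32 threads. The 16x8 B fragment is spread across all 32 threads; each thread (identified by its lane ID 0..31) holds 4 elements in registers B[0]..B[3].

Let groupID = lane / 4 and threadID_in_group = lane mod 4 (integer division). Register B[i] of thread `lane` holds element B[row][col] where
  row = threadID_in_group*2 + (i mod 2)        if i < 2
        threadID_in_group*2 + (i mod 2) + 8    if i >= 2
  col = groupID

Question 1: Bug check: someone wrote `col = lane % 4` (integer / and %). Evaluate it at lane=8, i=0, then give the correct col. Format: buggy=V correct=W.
`lane % 4`[8,0]->0
8: gid=2,tid=0
[0] (0*2+0+0,2) = (0,2)
col: 0 vs 2

buggy=0 correct=2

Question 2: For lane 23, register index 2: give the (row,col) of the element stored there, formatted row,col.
23: gid=5,tid=3
[2] (3*2+0+8,5) = (14,5)

14,5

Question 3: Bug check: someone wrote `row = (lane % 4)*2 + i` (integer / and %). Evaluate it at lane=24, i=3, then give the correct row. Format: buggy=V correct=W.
`(lane % 4)*2 + i`[24,3]->3
lane 24: g=6 (24/4), t=0 (24%4)
i=3: r=0*2+1+8=9, c=g=6
row: 3 vs 9

buggy=3 correct=9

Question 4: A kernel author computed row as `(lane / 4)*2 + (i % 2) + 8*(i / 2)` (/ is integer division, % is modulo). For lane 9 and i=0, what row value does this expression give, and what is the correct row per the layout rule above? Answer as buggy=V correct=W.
`(lane / 4)*2 + (i % 2) + 8*(i / 2)`[9,0]->4
lane 9: gid=2 (9/4), tid=1 (9%4)
i=0: r=1*2+0+0=2, c=gid=2
row: 4 vs 2

buggy=4 correct=2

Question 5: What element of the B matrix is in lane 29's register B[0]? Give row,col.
lane 29=>29/4=7, 29 mod 4=1
i=0  r:2·1+0+0=>2  c:7

2,7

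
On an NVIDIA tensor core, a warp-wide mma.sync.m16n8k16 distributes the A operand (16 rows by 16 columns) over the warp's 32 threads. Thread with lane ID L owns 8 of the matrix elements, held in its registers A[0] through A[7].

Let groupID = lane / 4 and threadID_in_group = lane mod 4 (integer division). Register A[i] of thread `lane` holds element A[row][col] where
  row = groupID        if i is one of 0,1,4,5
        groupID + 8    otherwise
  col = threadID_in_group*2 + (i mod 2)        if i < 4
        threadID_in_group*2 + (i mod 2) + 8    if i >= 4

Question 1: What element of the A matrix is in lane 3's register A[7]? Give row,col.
8,15

L=3⇒gr=3>>2=0, th=3&3=3
[7]⇒row 0+8=8  col 3·2+1+8=15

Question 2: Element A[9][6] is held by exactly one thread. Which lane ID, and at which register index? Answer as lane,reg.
7,2

r=9⇒gr=1,Rb=1  c=6⇒Cb=0,th=3,odd=0
L=1*4+3=7  i=0*4+1*2+0=2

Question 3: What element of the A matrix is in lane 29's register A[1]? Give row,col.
L=29->gid=29>>2=7, tid=29&3=1
[1]->row 7+0=7  col 1·2+1+0=3

7,3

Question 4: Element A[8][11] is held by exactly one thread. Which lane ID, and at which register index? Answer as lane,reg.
1,7

r=8→G=0,rhi=1  c=11→chi=1,T=1,p=1
L=0*4+1=1  i=1*4+1*2+1=7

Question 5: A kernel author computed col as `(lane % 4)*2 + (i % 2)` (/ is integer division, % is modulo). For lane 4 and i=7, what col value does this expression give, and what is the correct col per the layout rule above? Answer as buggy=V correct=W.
`(lane % 4)*2 + (i % 2)`[4,7]->1
4: g=1,t=0
[7] (1+8,0*2+1+8) = (9,9)
col: 1 vs 9

buggy=1 correct=9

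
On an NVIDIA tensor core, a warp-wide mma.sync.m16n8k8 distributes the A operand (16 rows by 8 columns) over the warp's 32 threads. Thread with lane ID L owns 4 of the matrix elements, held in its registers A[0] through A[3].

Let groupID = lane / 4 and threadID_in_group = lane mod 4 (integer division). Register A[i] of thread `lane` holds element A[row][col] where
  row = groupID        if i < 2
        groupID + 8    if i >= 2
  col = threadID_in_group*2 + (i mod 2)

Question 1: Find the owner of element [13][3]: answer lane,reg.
21,3

r:13=>grp=5,rB=1  c:3=>tig=1,lo=1
L=5*4+1=21  i=1*2+1=3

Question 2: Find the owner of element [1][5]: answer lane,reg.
6,1

r:1=>grp=1,rB=0  c:5=>tig=2,lo=1
L=1*4+2=6  i=0*2+1=1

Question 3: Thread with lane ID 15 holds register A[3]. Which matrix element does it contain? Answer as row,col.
11,7

lane 15: gr=3 (15/4), th=3 (15%4)
i=3: r=3+8=11, c=3*2+1=7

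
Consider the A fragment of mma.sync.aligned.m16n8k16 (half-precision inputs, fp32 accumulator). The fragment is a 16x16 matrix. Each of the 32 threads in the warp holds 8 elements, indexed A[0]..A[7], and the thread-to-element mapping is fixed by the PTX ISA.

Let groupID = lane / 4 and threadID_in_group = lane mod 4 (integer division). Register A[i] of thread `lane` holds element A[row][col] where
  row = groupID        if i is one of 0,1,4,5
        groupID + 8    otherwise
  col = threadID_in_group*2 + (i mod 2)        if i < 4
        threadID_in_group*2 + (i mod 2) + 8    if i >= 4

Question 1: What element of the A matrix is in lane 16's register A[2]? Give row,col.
12,0

16: gid=4,tid=0
[2] (4+8,0*2+0+0) = (12,0)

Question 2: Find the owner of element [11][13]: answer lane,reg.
14,7

r=11⇒gr=3,Rb=1  c=13⇒Cb=1,th=2,odd=1
L=3*4+2=14  i=1*4+1*2+1=7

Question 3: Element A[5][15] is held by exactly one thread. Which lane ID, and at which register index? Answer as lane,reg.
r:5=>grp=5,rB=0  c:15=>cB=1,tig=3,lo=1
L=5*4+3=23  i=1*4+0*2+1=5

23,5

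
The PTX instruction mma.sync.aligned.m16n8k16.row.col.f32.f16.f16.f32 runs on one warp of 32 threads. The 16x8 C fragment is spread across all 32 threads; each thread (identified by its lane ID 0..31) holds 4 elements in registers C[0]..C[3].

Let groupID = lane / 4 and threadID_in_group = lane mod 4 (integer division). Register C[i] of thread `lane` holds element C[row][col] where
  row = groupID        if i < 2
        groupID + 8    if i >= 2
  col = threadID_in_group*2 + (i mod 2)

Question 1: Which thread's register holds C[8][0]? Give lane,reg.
0,2

r=8->g=0,rb=1  c=0->t=0,b0=0
L=0*4+0=0  i=1*2+0=2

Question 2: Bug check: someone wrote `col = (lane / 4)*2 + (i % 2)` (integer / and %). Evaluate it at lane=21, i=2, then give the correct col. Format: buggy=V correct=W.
buggy=10 correct=2

`(lane / 4)*2 + (i % 2)`[21,2]->10
21: gid=5,tid=1
[2] (5+8,1*2+0) = (13,2)
col: 10 vs 2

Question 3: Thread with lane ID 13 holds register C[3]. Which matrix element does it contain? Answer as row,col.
11,3

13: grp=3,tig=1
[3] (3+8,1*2+1) = (11,3)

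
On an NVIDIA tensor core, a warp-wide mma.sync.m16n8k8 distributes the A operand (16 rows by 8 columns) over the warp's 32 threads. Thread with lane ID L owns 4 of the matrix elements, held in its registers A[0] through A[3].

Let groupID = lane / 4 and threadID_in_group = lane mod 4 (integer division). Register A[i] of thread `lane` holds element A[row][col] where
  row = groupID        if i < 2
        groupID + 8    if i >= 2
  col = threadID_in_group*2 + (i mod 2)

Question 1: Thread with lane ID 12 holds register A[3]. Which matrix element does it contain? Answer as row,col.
lane 12: g=3 (12/4), t=0 (12%4)
i=3: r=3+8=11, c=0*2+1=1

11,1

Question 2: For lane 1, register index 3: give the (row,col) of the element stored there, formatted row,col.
L=1=>grp=1>>2=0, tig=1&3=1
[3]=>row 0+8=8  col 1·2+1=3

8,3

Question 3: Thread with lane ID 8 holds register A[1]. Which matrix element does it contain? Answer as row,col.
lane 8->8/4=2, 8 mod 4=0
i=1  r:2+0->2  c:2·0+1->1

2,1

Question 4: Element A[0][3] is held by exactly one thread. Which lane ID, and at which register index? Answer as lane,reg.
r=0⇒gr=0,Rb=0  c=3⇒th=1,odd=1
L=0*4+1=1  i=0*2+1=1

1,1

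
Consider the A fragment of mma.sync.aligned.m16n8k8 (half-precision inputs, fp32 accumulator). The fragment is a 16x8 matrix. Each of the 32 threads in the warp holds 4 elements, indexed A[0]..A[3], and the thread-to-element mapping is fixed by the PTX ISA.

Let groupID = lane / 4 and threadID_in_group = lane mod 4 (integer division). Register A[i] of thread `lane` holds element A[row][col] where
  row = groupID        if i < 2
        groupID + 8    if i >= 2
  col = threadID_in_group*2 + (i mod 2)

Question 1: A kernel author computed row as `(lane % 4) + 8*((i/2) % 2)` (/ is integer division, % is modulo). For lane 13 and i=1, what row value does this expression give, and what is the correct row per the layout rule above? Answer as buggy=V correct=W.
buggy=1 correct=3

`(lane % 4) + 8*((i/2) % 2)`[13,1]⇒1
L=13⇒gr=13>>2=3, th=13&3=1
[1]⇒row 3+0=3  col 1·2+1=3
row: 1 vs 3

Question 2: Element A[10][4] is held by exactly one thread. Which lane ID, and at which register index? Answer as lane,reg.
r=10->g=2,rb=1  c=4->t=2,b0=0
L=2*4+2=10  i=1*2+0=2

10,2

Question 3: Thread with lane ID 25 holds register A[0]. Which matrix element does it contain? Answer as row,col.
6,2

L=25=>grp=25>>2=6, tig=25&3=1
[0]=>row 6+0=6  col 1·2+0=2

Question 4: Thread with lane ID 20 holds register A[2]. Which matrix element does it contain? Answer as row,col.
L=20->gid=20>>2=5, tid=20&3=0
[2]->row 5+8=13  col 0·2+0=0

13,0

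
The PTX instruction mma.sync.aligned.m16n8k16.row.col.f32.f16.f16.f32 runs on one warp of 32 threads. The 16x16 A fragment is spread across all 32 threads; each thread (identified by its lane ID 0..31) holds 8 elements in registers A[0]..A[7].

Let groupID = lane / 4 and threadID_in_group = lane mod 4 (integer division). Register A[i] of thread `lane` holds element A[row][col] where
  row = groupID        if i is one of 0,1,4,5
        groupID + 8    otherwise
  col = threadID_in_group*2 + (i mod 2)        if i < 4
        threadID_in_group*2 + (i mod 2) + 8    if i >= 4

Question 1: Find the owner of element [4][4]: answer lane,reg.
r=4→G=4,rhi=0  c=4→chi=0,T=2,p=0
L=4*4+2=18  i=0*4+0*2+0=0

18,0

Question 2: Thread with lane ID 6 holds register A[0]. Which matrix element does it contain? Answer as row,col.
lane 6: g=1 (6/4), t=2 (6%4)
i=0: r=1+0=1, c=2*2+0+0=4

1,4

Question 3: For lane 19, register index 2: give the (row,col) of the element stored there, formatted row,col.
12,6

lane 19: G=4 (19/4), T=3 (19%4)
i=2: r=4+8=12, c=3*2+0+0=6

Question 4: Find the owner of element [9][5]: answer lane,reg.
6,3

r=9⇒gr=1,Rb=1  c=5⇒Cb=0,th=2,odd=1
L=1*4+2=6  i=0*4+1*2+1=3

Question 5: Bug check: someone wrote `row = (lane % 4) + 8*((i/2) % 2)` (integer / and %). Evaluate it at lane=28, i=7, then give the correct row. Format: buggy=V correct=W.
buggy=8 correct=15

`(lane % 4) + 8*((i/2) % 2)`[28,7]⇒8
L=28⇒gr=28>>2=7, th=28&3=0
[7]⇒row 7+8=15  col 0·2+1+8=9
row: 8 vs 15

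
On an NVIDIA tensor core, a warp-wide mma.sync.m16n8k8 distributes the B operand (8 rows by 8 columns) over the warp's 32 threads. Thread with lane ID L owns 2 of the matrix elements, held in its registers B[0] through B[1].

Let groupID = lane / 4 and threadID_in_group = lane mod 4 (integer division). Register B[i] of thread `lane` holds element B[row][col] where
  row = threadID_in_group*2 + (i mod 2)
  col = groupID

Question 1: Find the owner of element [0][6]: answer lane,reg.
c:6=>grp=6  r:0=>tig=0,lo=0
L=6*4+0=24  i=0=0

24,0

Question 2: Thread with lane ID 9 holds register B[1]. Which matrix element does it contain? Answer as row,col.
3,2

lane 9->9/4=2, 9 mod 4=1
i=1  r:2·1+1->3  c:2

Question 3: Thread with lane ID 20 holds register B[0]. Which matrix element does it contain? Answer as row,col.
20: gid=5,tid=0
[0] (0*2+0,5) = (0,5)

0,5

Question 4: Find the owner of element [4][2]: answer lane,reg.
c: 2->gid=2  r: 4->tid=2,i&1=0
L=2*4+2=10  i=0=0

10,0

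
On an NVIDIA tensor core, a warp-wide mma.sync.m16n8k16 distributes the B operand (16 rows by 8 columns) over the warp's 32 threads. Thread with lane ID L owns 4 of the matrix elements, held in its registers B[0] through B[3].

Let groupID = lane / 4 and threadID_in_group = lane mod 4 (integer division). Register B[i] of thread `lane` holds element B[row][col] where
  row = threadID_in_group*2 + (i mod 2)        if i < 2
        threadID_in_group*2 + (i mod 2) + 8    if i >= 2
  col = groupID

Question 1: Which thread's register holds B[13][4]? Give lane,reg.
c:4=>grp=4  r:13=>rB=1,tig=2,lo=1
L=4*4+2=18  i=1*2+1=3

18,3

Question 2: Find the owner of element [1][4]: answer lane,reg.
c:4=>grp=4  r:1=>rB=0,tig=0,lo=1
L=4*4+0=16  i=0*2+1=1

16,1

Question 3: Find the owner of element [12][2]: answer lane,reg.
10,2

c: 2->gid=2  r: 12->r8=1,tid=2,i&1=0
L=2*4+2=10  i=1*2+0=2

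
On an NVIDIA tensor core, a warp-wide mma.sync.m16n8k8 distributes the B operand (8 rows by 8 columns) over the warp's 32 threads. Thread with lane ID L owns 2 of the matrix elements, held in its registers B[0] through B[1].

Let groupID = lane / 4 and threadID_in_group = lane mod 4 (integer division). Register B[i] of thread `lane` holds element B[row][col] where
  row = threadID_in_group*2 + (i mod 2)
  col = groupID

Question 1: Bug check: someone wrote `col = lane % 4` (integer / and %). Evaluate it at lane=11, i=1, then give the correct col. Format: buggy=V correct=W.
`lane % 4`[11,1]->3
11: gid=2,tid=3
[1] (3*2+1,2) = (7,2)
col: 3 vs 2

buggy=3 correct=2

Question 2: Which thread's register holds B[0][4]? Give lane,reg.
c=4->g=4  r=0->t=0,b0=0
L=4*4+0=16  i=0=0

16,0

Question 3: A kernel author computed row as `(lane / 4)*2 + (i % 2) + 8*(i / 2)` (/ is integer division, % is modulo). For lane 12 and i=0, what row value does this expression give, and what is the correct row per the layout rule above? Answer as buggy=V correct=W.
buggy=6 correct=0

`(lane / 4)*2 + (i % 2) + 8*(i / 2)`[12,0]⇒6
12: gr=3,th=0
[0] (0*2+0,3) = (0,3)
row: 6 vs 0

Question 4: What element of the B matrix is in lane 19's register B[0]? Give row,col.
6,4

lane 19→19/4=4, 19 mod 4=3
i=0  r:2·3+0→6  c:4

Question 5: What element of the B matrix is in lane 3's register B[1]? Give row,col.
lane 3: gr=0 (3/4), th=3 (3%4)
i=1: r=3*2+1=7, c=gr=0

7,0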